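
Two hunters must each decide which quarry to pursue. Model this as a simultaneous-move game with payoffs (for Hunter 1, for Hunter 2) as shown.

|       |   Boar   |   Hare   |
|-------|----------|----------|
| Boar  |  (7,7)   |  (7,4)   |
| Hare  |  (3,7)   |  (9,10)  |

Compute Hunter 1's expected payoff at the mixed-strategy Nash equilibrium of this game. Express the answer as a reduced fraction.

7

Hunter 2 mixes with probability q on Boar, chosen so Hunter 1 is indifferent: 7q + 7(1−q) = 3q + 9(1−q) gives q = 1/3.
Hunter 1's expected payoff (from either row, since indifferent) is 7·1/3 + 7·2/3 = 7.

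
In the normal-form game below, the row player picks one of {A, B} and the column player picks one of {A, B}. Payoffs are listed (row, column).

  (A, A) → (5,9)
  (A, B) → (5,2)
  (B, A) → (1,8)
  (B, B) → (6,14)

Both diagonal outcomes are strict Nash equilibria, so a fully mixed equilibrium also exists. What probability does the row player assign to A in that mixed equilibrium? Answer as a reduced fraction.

The row player's mix p on A must make the column player indifferent between A and B.
The column player's payoff from A: 9p + 8(1−p). From B: 2p + 14(1−p).
Set equal: 7p = 6(1−p) → p = 6/13.

6/13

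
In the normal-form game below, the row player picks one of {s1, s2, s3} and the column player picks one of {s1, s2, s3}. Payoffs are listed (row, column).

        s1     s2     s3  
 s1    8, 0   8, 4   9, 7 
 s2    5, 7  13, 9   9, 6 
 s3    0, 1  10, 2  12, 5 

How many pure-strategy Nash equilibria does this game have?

2

Both s2: the row player gets 13 (best alternative 10); the column player gets 9 (best alternative 7). Neither deviates — NE.
Both s3: the row player gets 12 (best alternative 9); the column player gets 5 (best alternative 2). Neither deviates — NE.
Both s1 is not a NE: the column player would switch to s3 (7 > 0).
No other cell survives both best-response checks, so there are 2 pure NE.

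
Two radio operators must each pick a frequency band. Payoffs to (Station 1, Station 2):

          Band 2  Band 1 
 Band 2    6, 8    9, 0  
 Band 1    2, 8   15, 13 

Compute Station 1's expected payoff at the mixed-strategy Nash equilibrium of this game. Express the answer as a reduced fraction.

Station 2 mixes with probability q on Band 2, chosen so Station 1 is indifferent: 6q + 9(1−q) = 2q + 15(1−q) gives q = 3/5.
Station 1's expected payoff (from either row, since indifferent) is 6·3/5 + 9·2/5 = 36/5.

36/5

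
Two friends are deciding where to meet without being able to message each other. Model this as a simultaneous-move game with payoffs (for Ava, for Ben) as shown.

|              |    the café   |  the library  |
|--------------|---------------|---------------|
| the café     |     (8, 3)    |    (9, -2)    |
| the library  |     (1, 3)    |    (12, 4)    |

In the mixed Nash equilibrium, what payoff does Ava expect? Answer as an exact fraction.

Ben mixes with probability q on the café, chosen so Ava is indifferent: 8q + 9(1−q) = 1q + 12(1−q) gives q = 3/10.
Ava's expected payoff (from either row, since indifferent) is 8·3/10 + 9·7/10 = 87/10.

87/10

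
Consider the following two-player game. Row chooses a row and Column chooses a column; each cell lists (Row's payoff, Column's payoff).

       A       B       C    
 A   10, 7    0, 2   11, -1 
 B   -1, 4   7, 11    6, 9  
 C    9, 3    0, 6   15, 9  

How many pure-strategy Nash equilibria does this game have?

3

Both A: Row gets 10 (best alternative 9); Column gets 7 (best alternative 2). Neither deviates — NE.
Both B: Row gets 7 (best alternative 0); Column gets 11 (best alternative 9). Neither deviates — NE.
Both C: Row gets 15 (best alternative 11); Column gets 9 (best alternative 6). Neither deviates — NE.
(B, C) is not a NE: Row would switch to C (15 > 6).
No other cell survives both best-response checks, so there are 3 pure NE.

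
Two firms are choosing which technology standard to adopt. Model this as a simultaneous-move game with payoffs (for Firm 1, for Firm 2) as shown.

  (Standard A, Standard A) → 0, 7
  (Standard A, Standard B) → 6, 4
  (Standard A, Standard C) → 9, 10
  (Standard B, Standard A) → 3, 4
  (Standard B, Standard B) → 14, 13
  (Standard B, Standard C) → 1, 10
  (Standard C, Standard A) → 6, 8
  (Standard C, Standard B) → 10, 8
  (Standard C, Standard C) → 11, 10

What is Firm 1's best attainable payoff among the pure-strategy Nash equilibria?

14

Both Standard B is a pure NE (Firm 1: 14 ≥ 10; Firm 2: 13 ≥ 10). Firm 1 gets 14.
Both Standard C is a pure NE (Firm 1: 11 ≥ 9; Firm 2: 10 ≥ 8). Firm 1 gets 11.
Every other cell has a profitable deviation for at least one player. Highest of {14, 11} is 14.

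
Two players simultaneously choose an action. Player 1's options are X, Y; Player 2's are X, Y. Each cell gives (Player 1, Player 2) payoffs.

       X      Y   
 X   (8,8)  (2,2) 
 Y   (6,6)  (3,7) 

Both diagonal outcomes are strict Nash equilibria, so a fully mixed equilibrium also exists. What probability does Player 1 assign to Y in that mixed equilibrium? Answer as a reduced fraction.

6/7

Player 1's mix p on X must make Player 2 indifferent between X and Y.
Player 2's payoff from X: 8p + 6(1−p). From Y: 2p + 7(1−p).
Set equal: 6p = 1(1−p) → p = 1/7.
Probability on Y is 1 − 1/7 = 6/7.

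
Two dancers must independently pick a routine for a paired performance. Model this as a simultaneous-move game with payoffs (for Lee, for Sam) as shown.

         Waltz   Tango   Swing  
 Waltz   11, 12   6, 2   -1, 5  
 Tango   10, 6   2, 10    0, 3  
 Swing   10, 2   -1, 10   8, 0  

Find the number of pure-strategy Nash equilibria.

1

Both Waltz: Lee gets 11 (best alternative 10); Sam gets 12 (best alternative 5). Neither deviates — NE.
Both Swing is not a NE: Sam would switch to Tango (10 > 0).
No other cell survives both best-response checks, so there is 1 pure NE.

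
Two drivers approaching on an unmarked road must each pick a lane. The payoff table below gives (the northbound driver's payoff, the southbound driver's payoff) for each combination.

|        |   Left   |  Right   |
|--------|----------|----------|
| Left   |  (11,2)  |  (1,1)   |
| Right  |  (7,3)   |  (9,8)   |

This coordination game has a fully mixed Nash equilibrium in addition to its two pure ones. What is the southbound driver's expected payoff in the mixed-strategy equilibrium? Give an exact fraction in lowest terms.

The northbound driver mixes with probability p on Left, chosen so the southbound driver is indifferent: 2p + 3(1−p) = 1p + 8(1−p) gives p = 5/6.
The southbound driver's expected payoff is 2·5/6 + 3·1/6 = 13/6.

13/6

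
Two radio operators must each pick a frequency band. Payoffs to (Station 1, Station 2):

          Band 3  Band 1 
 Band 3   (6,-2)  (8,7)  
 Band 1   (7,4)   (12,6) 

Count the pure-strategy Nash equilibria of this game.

1

Both Band 1: Station 1 gets 12 (best alternative 8); Station 2 gets 6 (best alternative 4). Neither deviates — NE.
Both Band 3 is not a NE: Station 1 would switch to Band 1 (7 > 6).
No other cell survives both best-response checks, so there is 1 pure NE.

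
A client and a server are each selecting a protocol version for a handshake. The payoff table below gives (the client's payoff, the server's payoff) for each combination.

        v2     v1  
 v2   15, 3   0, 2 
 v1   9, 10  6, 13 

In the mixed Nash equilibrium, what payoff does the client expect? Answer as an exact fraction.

15/2

The server mixes with probability q on v2, chosen so the client is indifferent: 15q + 0(1−q) = 9q + 6(1−q) gives q = 1/2.
The client's expected payoff (from either row, since indifferent) is 15·1/2 + 0·1/2 = 15/2.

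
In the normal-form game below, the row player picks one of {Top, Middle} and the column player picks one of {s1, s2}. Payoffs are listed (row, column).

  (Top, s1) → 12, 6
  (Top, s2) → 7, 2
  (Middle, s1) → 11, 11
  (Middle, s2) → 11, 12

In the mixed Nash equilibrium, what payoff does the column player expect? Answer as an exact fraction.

10

The row player mixes with probability p on Top, chosen so the column player is indifferent: 6p + 11(1−p) = 2p + 12(1−p) gives p = 1/5.
The column player's expected payoff is 6·1/5 + 11·4/5 = 10.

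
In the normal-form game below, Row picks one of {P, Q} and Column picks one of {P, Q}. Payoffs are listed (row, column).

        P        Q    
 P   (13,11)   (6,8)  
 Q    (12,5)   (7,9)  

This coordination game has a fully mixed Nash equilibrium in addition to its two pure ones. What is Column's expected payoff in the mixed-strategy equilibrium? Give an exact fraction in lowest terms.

59/7

Row mixes with probability p on P, chosen so Column is indifferent: 11p + 5(1−p) = 8p + 9(1−p) gives p = 4/7.
Column's expected payoff is 11·4/7 + 5·3/7 = 59/7.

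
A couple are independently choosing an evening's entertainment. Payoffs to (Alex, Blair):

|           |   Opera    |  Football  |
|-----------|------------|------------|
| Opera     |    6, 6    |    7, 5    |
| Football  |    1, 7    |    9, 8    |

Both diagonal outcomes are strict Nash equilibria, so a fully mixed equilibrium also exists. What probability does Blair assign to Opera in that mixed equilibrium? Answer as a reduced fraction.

2/7

Blair's mix q on Opera must make Alex indifferent between Opera and Football.
Alex's payoff from Opera: 6q + 7(1−q). From Football: 1q + 9(1−q).
Set equal: 5q = 2(1−q) → q = 2/7.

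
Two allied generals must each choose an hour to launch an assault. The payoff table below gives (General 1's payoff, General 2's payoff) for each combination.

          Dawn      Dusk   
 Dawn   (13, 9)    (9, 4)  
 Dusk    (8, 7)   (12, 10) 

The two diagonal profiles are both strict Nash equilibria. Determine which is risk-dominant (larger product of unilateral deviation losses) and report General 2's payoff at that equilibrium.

At both Dawn: General 1 loses 13 − 8 = 5 by deviating; General 2 loses 9 − 4 = 5. Product = 5·5 = 25.
At both Dusk: General 1 loses 12 − 9 = 3 by deviating; General 2 loses 10 − 7 = 3. Product = 3·3 = 9.
25 > 9, so both Dawn is risk-dominant. General 2's payoff there is 9.

9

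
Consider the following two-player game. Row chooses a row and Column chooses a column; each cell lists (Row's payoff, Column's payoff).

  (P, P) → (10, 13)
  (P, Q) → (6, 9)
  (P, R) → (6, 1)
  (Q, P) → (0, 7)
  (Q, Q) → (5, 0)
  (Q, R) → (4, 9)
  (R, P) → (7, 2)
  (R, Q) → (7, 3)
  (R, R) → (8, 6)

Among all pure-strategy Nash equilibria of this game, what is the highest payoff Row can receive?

Both P is a pure NE (Row: 10 ≥ 7; Column: 13 ≥ 9). Row gets 10.
Both R is a pure NE (Row: 8 ≥ 6; Column: 6 ≥ 3). Row gets 8.
Every other cell has a profitable deviation for at least one player. Highest of {10, 8} is 10.

10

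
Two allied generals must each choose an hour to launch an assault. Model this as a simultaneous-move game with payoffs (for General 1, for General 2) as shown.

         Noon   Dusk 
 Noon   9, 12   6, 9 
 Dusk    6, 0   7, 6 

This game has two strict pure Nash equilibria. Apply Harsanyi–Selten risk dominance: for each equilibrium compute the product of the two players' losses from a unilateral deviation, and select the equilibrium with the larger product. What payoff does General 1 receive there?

At both Noon: General 1 loses 9 − 6 = 3 by deviating; General 2 loses 12 − 9 = 3. Product = 3·3 = 9.
At both Dusk: General 1 loses 7 − 6 = 1 by deviating; General 2 loses 6 − 0 = 6. Product = 1·6 = 6.
9 > 6, so both Noon is risk-dominant. General 1's payoff there is 9.

9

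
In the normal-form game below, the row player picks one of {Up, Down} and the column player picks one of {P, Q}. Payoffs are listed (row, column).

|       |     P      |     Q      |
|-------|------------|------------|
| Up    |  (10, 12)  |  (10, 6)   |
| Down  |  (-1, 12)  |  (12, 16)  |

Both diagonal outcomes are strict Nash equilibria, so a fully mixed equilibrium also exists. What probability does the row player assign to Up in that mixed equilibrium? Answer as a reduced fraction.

The row player's mix p on Up must make the column player indifferent between P and Q.
The column player's payoff from P: 12p + 12(1−p). From Q: 6p + 16(1−p).
Set equal: 6p = 4(1−p) → p = 4/10 = 2/5.

2/5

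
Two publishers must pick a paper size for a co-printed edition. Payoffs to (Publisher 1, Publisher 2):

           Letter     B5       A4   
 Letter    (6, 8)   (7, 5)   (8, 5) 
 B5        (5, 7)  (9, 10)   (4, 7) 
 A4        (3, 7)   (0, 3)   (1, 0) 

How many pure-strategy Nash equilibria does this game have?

Both Letter: Publisher 1 gets 6 (best alternative 5); Publisher 2 gets 8 (best alternative 5). Neither deviates — NE.
Both B5: Publisher 1 gets 9 (best alternative 7); Publisher 2 gets 10 (best alternative 7). Neither deviates — NE.
Both A4 is not a NE: Publisher 1 would switch to Letter (8 > 1).
No other cell survives both best-response checks, so there are 2 pure NE.

2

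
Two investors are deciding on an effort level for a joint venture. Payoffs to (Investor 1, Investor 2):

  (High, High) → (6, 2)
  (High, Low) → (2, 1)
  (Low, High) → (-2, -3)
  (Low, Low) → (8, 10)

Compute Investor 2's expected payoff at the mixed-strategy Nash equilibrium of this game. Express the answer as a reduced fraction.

23/14

Investor 1 mixes with probability p on High, chosen so Investor 2 is indifferent: 2p + (-3)(1−p) = 1p + 10(1−p) gives p = 13/14.
Investor 2's expected payoff is 2·13/14 + (-3)·1/14 = 23/14.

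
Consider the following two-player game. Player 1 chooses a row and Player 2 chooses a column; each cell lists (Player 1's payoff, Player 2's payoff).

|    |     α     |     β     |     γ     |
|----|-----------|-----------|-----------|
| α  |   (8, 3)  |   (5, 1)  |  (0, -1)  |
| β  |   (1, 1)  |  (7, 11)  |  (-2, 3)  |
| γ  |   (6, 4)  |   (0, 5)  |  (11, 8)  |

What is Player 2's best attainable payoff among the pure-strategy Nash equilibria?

11

Both α is a pure NE (Player 1: 8 ≥ 6; Player 2: 3 ≥ 1). Player 2 gets 3.
Both β is a pure NE (Player 1: 7 ≥ 5; Player 2: 11 ≥ 3). Player 2 gets 11.
Both γ is a pure NE (Player 1: 11 ≥ 0; Player 2: 8 ≥ 5). Player 2 gets 8.
Every other cell has a profitable deviation for at least one player. Highest of {3, 11, 8} is 11.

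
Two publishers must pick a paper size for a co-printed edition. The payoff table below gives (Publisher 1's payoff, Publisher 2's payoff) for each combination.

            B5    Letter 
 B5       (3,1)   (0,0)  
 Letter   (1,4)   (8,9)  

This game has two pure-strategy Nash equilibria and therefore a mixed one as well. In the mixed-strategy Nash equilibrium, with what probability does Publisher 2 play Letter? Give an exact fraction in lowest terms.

Publisher 2's mix q on B5 must make Publisher 1 indifferent between B5 and Letter.
Publisher 1's payoff from B5: 3q + 0(1−q). From Letter: 1q + 8(1−q).
Set equal: 2q = 8(1−q) → q = 8/10 = 4/5.
Probability on Letter is 1 − 4/5 = 1/5.

1/5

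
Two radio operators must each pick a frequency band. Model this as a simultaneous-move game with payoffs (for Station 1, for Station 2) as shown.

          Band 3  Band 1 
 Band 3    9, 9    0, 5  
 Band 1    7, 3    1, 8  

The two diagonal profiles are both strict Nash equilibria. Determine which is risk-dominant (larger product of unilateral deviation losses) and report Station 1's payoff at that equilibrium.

At both Band 3: Station 1 loses 9 − 7 = 2 by deviating; Station 2 loses 9 − 5 = 4. Product = 2·4 = 8.
At both Band 1: Station 1 loses 1 − 0 = 1 by deviating; Station 2 loses 8 − 3 = 5. Product = 1·5 = 5.
8 > 5, so both Band 3 is risk-dominant. Station 1's payoff there is 9.

9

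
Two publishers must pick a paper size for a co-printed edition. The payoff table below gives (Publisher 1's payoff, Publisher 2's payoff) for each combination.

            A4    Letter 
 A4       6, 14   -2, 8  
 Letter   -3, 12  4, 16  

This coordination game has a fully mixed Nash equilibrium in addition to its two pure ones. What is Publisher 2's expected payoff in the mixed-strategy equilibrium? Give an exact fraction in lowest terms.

Publisher 1 mixes with probability p on A4, chosen so Publisher 2 is indifferent: 14p + 12(1−p) = 8p + 16(1−p) gives p = 2/5.
Publisher 2's expected payoff is 14·2/5 + 12·3/5 = 64/5.

64/5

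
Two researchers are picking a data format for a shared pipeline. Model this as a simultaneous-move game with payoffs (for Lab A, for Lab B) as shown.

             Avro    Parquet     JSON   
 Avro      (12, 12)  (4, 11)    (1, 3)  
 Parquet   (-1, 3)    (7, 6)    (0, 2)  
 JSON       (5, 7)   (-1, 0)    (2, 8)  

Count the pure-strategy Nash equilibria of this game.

Both Avro: Lab A gets 12 (best alternative 5); Lab B gets 12 (best alternative 11). Neither deviates — NE.
Both Parquet: Lab A gets 7 (best alternative 4); Lab B gets 6 (best alternative 3). Neither deviates — NE.
Both JSON: Lab A gets 2 (best alternative 1); Lab B gets 8 (best alternative 7). Neither deviates — NE.
(JSON, Avro) is not a NE: Lab A would switch to Avro (12 > 5).
No other cell survives both best-response checks, so there are 3 pure NE.

3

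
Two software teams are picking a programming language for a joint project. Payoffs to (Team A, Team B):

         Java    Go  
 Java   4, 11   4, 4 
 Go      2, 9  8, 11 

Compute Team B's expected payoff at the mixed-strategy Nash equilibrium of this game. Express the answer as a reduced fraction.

85/9

Team A mixes with probability p on Java, chosen so Team B is indifferent: 11p + 9(1−p) = 4p + 11(1−p) gives p = 2/9.
Team B's expected payoff is 11·2/9 + 9·7/9 = 85/9.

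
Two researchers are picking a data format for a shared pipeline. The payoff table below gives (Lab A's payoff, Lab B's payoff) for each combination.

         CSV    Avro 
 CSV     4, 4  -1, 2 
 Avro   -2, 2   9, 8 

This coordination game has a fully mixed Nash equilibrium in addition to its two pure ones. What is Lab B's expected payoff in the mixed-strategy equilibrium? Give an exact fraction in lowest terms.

Lab A mixes with probability p on CSV, chosen so Lab B is indifferent: 4p + 2(1−p) = 2p + 8(1−p) gives p = 3/4.
Lab B's expected payoff is 4·3/4 + 2·1/4 = 7/2.

7/2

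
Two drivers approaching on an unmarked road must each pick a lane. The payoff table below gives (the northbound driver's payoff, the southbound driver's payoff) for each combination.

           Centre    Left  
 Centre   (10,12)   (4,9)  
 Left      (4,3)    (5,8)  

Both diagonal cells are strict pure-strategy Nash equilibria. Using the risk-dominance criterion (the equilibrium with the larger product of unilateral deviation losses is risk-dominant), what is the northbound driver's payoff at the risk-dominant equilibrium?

10

At both Centre: the northbound driver loses 10 − 4 = 6 by deviating; the southbound driver loses 12 − 9 = 3. Product = 6·3 = 18.
At both Left: the northbound driver loses 5 − 4 = 1 by deviating; the southbound driver loses 8 − 3 = 5. Product = 1·5 = 5.
18 > 5, so both Centre is risk-dominant. The northbound driver's payoff there is 10.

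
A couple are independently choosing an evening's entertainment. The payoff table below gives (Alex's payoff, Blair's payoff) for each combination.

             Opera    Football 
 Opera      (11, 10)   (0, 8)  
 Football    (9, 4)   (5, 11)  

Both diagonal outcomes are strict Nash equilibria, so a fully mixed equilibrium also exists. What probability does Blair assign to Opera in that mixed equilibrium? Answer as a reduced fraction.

Blair's mix q on Opera must make Alex indifferent between Opera and Football.
Alex's payoff from Opera: 11q + 0(1−q). From Football: 9q + 5(1−q).
Set equal: 2q = 5(1−q) → q = 5/7.

5/7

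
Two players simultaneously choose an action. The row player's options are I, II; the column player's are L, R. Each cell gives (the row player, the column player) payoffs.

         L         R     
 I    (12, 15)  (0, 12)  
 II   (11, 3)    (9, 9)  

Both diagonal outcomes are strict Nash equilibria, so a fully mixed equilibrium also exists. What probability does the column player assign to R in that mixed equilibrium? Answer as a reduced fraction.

The column player's mix q on L must make the row player indifferent between I and II.
The row player's payoff from I: 12q + 0(1−q). From II: 11q + 9(1−q).
Set equal: 1q = 9(1−q) → q = 9/10.
Probability on R is 1 − 9/10 = 1/10.

1/10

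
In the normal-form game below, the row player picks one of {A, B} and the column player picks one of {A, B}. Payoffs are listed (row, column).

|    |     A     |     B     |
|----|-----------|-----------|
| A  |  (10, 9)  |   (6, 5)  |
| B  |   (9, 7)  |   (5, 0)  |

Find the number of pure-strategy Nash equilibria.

Both A: the row player gets 10 (best alternative 9); the column player gets 9 (best alternative 5). Neither deviates — NE.
Both B is not a NE: the row player would switch to A (6 > 5).
No other cell survives both best-response checks, so there is 1 pure NE.

1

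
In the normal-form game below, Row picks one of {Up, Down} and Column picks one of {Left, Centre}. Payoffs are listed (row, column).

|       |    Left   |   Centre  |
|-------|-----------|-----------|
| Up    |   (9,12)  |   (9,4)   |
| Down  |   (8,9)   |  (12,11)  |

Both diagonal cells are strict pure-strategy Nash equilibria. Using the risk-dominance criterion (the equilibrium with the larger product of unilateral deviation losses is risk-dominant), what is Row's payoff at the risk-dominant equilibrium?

9

At (Up, Left): Row loses 9 − 8 = 1 by deviating; Column loses 12 − 4 = 8. Product = 1·8 = 8.
At (Down, Centre): Row loses 12 − 9 = 3 by deviating; Column loses 11 − 9 = 2. Product = 3·2 = 6.
8 > 6, so (Up, Left) is risk-dominant. Row's payoff there is 9.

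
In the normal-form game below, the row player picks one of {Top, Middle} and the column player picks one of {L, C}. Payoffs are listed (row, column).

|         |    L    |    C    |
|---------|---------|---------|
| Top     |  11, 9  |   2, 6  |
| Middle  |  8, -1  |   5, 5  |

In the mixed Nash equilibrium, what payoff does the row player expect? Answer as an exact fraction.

13/2

The column player mixes with probability q on L, chosen so the row player is indifferent: 11q + 2(1−q) = 8q + 5(1−q) gives q = 1/2.
The row player's expected payoff (from either row, since indifferent) is 11·1/2 + 2·1/2 = 13/2.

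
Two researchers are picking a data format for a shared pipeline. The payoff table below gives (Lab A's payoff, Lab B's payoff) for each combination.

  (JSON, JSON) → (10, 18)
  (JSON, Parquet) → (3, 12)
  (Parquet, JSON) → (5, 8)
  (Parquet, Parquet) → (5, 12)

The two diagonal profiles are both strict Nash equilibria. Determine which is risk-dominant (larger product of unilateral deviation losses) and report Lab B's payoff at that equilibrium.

At both JSON: Lab A loses 10 − 5 = 5 by deviating; Lab B loses 18 − 12 = 6. Product = 5·6 = 30.
At both Parquet: Lab A loses 5 − 3 = 2 by deviating; Lab B loses 12 − 8 = 4. Product = 2·4 = 8.
30 > 8, so both JSON is risk-dominant. Lab B's payoff there is 18.

18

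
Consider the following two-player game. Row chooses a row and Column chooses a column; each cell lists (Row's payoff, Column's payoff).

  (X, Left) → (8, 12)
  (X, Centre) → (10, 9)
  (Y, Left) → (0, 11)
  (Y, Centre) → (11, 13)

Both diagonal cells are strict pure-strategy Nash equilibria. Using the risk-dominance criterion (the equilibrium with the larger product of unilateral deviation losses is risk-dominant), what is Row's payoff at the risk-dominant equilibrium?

8

At (X, Left): Row loses 8 − 0 = 8 by deviating; Column loses 12 − 9 = 3. Product = 8·3 = 24.
At (Y, Centre): Row loses 11 − 10 = 1 by deviating; Column loses 13 − 11 = 2. Product = 1·2 = 2.
24 > 2, so (X, Left) is risk-dominant. Row's payoff there is 8.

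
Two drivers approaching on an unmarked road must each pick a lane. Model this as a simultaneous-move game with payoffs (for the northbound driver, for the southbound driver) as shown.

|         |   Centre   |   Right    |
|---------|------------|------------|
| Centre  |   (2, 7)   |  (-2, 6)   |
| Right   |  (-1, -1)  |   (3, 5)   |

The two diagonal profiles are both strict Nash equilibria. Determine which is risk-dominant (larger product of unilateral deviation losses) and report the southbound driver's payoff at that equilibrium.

At both Centre: the northbound driver loses 2 − (-1) = 3 by deviating; the southbound driver loses 7 − 6 = 1. Product = 3·1 = 3.
At both Right: the northbound driver loses 3 − (-2) = 5 by deviating; the southbound driver loses 5 − (-1) = 6. Product = 5·6 = 30.
30 > 3, so both Right is risk-dominant. The southbound driver's payoff there is 5.

5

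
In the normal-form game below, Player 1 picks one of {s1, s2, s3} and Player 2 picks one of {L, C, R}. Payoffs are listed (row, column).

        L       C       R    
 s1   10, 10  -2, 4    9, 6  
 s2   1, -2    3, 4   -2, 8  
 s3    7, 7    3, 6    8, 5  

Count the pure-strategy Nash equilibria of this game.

1

(s1, L): Player 1 gets 10 (best alternative 7); Player 2 gets 10 (best alternative 6). Neither deviates — NE.
(s3, R) is not a NE: Player 1 would switch to s1 (9 > 8).
No other cell survives both best-response checks, so there is 1 pure NE.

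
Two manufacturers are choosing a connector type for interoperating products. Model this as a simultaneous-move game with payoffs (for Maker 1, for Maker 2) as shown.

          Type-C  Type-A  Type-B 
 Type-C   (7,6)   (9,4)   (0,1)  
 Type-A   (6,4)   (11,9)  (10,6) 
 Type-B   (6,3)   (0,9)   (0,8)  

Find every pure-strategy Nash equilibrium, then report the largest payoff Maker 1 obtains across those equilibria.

Both Type-C is a pure NE (Maker 1: 7 ≥ 6; Maker 2: 6 ≥ 4). Maker 1 gets 7.
Both Type-A is a pure NE (Maker 1: 11 ≥ 9; Maker 2: 9 ≥ 6). Maker 1 gets 11.
Every other cell has a profitable deviation for at least one player. Highest of {7, 11} is 11.

11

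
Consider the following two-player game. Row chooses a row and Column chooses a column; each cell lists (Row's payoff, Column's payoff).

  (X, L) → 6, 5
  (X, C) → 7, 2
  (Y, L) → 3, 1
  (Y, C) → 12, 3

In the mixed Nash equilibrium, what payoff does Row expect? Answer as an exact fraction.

51/8

Column mixes with probability q on L, chosen so Row is indifferent: 6q + 7(1−q) = 3q + 12(1−q) gives q = 5/8.
Row's expected payoff (from either row, since indifferent) is 6·5/8 + 7·3/8 = 51/8.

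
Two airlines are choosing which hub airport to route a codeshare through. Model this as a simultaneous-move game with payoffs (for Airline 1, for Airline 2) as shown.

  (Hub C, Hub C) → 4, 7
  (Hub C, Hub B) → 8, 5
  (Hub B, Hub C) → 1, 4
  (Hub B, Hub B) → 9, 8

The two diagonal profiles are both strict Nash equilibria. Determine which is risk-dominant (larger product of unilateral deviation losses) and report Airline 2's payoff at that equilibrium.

7

At both Hub C: Airline 1 loses 4 − 1 = 3 by deviating; Airline 2 loses 7 − 5 = 2. Product = 3·2 = 6.
At both Hub B: Airline 1 loses 9 − 8 = 1 by deviating; Airline 2 loses 8 − 4 = 4. Product = 1·4 = 4.
6 > 4, so both Hub C is risk-dominant. Airline 2's payoff there is 7.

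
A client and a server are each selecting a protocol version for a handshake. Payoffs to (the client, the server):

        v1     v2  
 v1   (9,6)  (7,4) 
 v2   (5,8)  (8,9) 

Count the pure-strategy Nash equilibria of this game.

2

Both v1: the client gets 9 (best alternative 5); the server gets 6 (best alternative 4). Neither deviates — NE.
Both v2: the client gets 8 (best alternative 7); the server gets 9 (best alternative 8). Neither deviates — NE.
(v2, v1) is not a NE: the client would switch to v1 (9 > 5).
No other cell survives both best-response checks, so there are 2 pure NE.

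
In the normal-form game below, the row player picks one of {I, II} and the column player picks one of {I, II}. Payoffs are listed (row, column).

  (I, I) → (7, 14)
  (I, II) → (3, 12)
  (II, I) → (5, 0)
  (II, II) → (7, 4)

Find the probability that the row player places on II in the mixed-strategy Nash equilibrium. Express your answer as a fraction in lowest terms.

1/3

The row player's mix p on I must make the column player indifferent between I and II.
The column player's payoff from I: 14p + 0(1−p). From II: 12p + 4(1−p).
Set equal: 2p = 4(1−p) → p = 4/6 = 2/3.
Probability on II is 1 − 2/3 = 1/3.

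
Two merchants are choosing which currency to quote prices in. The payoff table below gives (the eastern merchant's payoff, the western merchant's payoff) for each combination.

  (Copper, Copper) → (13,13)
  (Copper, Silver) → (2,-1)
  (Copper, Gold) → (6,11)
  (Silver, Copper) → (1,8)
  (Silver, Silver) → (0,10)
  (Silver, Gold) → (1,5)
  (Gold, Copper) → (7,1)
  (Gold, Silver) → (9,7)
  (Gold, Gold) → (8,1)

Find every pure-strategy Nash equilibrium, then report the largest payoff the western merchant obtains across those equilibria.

13

Both Copper is a pure NE (the eastern merchant: 13 ≥ 7; the western merchant: 13 ≥ 11). The western merchant gets 13.
(Gold, Silver) is a pure NE (the eastern merchant: 9 ≥ 2; the western merchant: 7 ≥ 1). The western merchant gets 7.
Every other cell has a profitable deviation for at least one player. Highest of {13, 7} is 13.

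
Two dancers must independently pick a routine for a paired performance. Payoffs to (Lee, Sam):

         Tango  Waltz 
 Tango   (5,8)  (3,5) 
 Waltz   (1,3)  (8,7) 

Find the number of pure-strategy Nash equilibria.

Both Tango: Lee gets 5 (best alternative 1); Sam gets 8 (best alternative 5). Neither deviates — NE.
Both Waltz: Lee gets 8 (best alternative 3); Sam gets 7 (best alternative 3). Neither deviates — NE.
(Tango, Waltz) is not a NE: Lee would switch to Waltz (8 > 3).
No other cell survives both best-response checks, so there are 2 pure NE.

2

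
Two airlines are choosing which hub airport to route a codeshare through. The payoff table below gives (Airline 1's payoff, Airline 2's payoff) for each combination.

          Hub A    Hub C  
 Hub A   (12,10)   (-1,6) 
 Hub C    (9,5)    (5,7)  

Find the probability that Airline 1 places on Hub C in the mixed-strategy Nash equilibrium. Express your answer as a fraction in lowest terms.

Airline 1's mix p on Hub A must make Airline 2 indifferent between Hub A and Hub C.
Airline 2's payoff from Hub A: 10p + 5(1−p). From Hub C: 6p + 7(1−p).
Set equal: 4p = 2(1−p) → p = 2/6 = 1/3.
Probability on Hub C is 1 − 1/3 = 2/3.

2/3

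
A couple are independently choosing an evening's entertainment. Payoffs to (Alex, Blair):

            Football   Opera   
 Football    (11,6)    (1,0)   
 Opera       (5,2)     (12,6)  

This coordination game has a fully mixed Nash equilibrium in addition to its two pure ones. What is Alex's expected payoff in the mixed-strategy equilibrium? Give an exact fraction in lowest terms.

127/17

Blair mixes with probability q on Football, chosen so Alex is indifferent: 11q + 1(1−q) = 5q + 12(1−q) gives q = 11/17.
Alex's expected payoff (from either row, since indifferent) is 11·11/17 + 1·6/17 = 127/17.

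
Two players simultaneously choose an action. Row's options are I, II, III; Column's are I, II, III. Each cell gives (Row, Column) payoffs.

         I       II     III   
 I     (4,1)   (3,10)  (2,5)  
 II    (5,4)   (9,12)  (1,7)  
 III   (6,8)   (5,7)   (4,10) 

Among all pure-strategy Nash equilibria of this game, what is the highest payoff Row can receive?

9

Both II is a pure NE (Row: 9 ≥ 5; Column: 12 ≥ 7). Row gets 9.
Both III is a pure NE (Row: 4 ≥ 2; Column: 10 ≥ 8). Row gets 4.
Every other cell has a profitable deviation for at least one player. Highest of {9, 4} is 9.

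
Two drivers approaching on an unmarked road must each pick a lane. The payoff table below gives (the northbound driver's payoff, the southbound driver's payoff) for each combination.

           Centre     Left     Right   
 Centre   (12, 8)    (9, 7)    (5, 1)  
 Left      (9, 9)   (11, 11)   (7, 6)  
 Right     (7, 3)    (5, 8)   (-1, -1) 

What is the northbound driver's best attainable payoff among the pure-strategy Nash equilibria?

12

Both Centre is a pure NE (the northbound driver: 12 ≥ 9; the southbound driver: 8 ≥ 7). The northbound driver gets 12.
Both Left is a pure NE (the northbound driver: 11 ≥ 9; the southbound driver: 11 ≥ 9). The northbound driver gets 11.
Every other cell has a profitable deviation for at least one player. Highest of {12, 11} is 12.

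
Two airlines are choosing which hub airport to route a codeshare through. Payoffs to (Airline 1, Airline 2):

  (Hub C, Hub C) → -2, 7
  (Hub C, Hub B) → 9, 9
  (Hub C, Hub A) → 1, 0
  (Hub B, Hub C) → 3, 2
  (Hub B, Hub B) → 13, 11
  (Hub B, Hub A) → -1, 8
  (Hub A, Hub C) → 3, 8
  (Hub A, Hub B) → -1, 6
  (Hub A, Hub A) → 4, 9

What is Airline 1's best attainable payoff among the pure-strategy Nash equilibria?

13

Both Hub B is a pure NE (Airline 1: 13 ≥ 9; Airline 2: 11 ≥ 8). Airline 1 gets 13.
Both Hub A is a pure NE (Airline 1: 4 ≥ 1; Airline 2: 9 ≥ 8). Airline 1 gets 4.
Every other cell has a profitable deviation for at least one player. Highest of {13, 4} is 13.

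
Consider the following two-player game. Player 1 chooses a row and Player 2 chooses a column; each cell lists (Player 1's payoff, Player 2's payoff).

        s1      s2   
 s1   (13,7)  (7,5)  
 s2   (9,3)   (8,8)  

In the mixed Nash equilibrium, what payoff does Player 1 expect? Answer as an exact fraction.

Player 2 mixes with probability q on s1, chosen so Player 1 is indifferent: 13q + 7(1−q) = 9q + 8(1−q) gives q = 1/5.
Player 1's expected payoff (from either row, since indifferent) is 13·1/5 + 7·4/5 = 41/5.

41/5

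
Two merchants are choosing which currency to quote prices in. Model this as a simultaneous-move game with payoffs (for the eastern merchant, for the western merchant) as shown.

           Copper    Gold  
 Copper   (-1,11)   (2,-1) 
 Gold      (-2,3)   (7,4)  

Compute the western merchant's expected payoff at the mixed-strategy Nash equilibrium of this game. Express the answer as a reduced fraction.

47/13

The eastern merchant mixes with probability p on Copper, chosen so the western merchant is indifferent: 11p + 3(1−p) = (-1)p + 4(1−p) gives p = 1/13.
The western merchant's expected payoff is 11·1/13 + 3·12/13 = 47/13.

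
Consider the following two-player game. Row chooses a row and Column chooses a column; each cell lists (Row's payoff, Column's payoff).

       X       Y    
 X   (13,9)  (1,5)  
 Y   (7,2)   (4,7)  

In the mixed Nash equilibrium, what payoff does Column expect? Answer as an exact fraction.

Row mixes with probability p on X, chosen so Column is indifferent: 9p + 2(1−p) = 5p + 7(1−p) gives p = 5/9.
Column's expected payoff is 9·5/9 + 2·4/9 = 53/9.

53/9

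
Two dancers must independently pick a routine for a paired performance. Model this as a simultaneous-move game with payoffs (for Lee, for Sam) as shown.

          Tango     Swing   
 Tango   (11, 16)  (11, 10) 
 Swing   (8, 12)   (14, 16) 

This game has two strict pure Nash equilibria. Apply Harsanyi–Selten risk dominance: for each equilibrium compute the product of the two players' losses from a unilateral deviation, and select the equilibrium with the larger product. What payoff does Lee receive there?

At both Tango: Lee loses 11 − 8 = 3 by deviating; Sam loses 16 − 10 = 6. Product = 3·6 = 18.
At both Swing: Lee loses 14 − 11 = 3 by deviating; Sam loses 16 − 12 = 4. Product = 3·4 = 12.
18 > 12, so both Tango is risk-dominant. Lee's payoff there is 11.

11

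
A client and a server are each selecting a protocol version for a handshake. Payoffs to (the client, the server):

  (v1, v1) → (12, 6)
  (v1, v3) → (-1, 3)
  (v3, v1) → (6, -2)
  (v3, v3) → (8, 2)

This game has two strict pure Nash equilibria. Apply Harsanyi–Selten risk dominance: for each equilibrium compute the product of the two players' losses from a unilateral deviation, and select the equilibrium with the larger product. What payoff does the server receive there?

2

At both v1: the client loses 12 − 6 = 6 by deviating; the server loses 6 − 3 = 3. Product = 6·3 = 18.
At both v3: the client loses 8 − (-1) = 9 by deviating; the server loses 2 − (-2) = 4. Product = 9·4 = 36.
36 > 18, so both v3 is risk-dominant. The server's payoff there is 2.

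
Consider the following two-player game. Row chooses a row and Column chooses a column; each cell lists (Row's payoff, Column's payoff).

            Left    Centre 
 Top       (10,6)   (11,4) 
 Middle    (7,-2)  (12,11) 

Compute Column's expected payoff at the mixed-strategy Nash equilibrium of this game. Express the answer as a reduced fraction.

74/15

Row mixes with probability p on Top, chosen so Column is indifferent: 6p + (-2)(1−p) = 4p + 11(1−p) gives p = 13/15.
Column's expected payoff is 6·13/15 + (-2)·2/15 = 74/15.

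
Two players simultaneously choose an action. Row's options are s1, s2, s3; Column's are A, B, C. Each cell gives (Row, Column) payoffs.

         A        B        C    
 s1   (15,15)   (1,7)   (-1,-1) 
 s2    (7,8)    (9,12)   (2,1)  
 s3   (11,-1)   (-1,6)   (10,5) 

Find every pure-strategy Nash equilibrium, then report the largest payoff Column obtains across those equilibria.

(s1, A) is a pure NE (Row: 15 ≥ 11; Column: 15 ≥ 7). Column gets 15.
(s2, B) is a pure NE (Row: 9 ≥ 1; Column: 12 ≥ 8). Column gets 12.
Every other cell has a profitable deviation for at least one player. Highest of {15, 12} is 15.

15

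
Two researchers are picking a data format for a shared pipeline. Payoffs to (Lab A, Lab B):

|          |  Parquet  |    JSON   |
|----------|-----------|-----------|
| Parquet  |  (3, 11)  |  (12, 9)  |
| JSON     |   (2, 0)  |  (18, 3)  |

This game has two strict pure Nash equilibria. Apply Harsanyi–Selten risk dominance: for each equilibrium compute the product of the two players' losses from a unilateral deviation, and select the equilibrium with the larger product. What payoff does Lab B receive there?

At both Parquet: Lab A loses 3 − 2 = 1 by deviating; Lab B loses 11 − 9 = 2. Product = 1·2 = 2.
At both JSON: Lab A loses 18 − 12 = 6 by deviating; Lab B loses 3 − 0 = 3. Product = 6·3 = 18.
18 > 2, so both JSON is risk-dominant. Lab B's payoff there is 3.

3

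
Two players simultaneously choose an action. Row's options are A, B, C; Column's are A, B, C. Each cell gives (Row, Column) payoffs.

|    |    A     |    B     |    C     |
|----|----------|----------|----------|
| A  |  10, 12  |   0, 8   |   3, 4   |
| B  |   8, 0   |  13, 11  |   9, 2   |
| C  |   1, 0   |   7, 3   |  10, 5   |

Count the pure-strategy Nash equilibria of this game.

3

Both A: Row gets 10 (best alternative 8); Column gets 12 (best alternative 8). Neither deviates — NE.
Both B: Row gets 13 (best alternative 7); Column gets 11 (best alternative 2). Neither deviates — NE.
Both C: Row gets 10 (best alternative 9); Column gets 5 (best alternative 3). Neither deviates — NE.
(B, C) is not a NE: Row would switch to C (10 > 9).
No other cell survives both best-response checks, so there are 3 pure NE.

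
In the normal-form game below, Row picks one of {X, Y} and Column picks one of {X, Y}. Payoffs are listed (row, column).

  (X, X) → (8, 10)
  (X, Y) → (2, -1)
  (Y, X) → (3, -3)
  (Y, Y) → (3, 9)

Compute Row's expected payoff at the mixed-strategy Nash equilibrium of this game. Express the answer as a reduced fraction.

3

Column mixes with probability q on X, chosen so Row is indifferent: 8q + 2(1−q) = 3q + 3(1−q) gives q = 1/6.
Row's expected payoff (from either row, since indifferent) is 8·1/6 + 2·5/6 = 3.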